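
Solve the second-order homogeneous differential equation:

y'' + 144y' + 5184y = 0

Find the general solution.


Characteristic equation: r² + 144r + 5184 = 0, i.e. (r + 72)² = 0.
Repeated root r = -72; include an x factor for the second linearly independent solution.
General solution: y = (C₁ + C₂x)e^(-72x).


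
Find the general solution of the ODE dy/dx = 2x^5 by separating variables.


Integrate both sides with respect to x: y = ∫ 2x^5 dx = (1/3)x^6 + C.


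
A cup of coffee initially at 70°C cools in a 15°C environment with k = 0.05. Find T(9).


Newton's law: dT/dt = -k(T - T_a) has solution T(t) = T_a + (T₀ - T_a)e^(-kt).
Plug in T_a = 15, T₀ = 70, k = 0.05, t = 9: T(9) = 15 + (55)e^(-0.45) ≈ 50.1°C.


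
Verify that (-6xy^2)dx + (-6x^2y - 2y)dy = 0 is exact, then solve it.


Check exactness: ∂M/∂y = -12xy and ∂N/∂x = -12xy; equal, so the equation is exact.
Integrate M with respect to x (treating y as constant): ∫M dx = -3x^2y^2 + h(y).
Differentiate w.r.t. y and set equal to N: the x-dependent terms already match, leaving h'(y) = -2y. Integrate: h(y) = -y^2.
So F(x,y) = -3x^2y^2 - y^2.
General solution: -3x^2y^2 - y^2 = C.


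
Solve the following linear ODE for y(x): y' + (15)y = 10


P(x) = 15, Q(x) = 10; integrating factor μ = e^(15x).
(μ y)' = 10e^(15x) ⇒ μ y = (2/3)e^(15x) + C.
Divide by μ: y = 2/3 + Ce^(-15x).


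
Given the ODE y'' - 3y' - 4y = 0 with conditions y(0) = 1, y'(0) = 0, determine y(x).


Characteristic roots of r² - 3r - 4 = 0 are 4, -1.
General solution y = c₁ e^(4x) + c₂ e^(-x).
Apply y(0) = 1: c₁ + c₂ = 1. Apply y'(0) = 0: 4 c₁ - 1 c₂ = 0.
Solve: c₁ = 1/5, c₂ = 4/5.
Particular solution: y = (1/5)e^(4x) + (4/5)e^(-x).


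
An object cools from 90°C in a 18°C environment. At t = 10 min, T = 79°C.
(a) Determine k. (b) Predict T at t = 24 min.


Newton's law: T(t) = T_a + (T₀ - T_a)e^(-kt).
(a) Use T(10) = 79: (79 - 18)/(90 - 18) = e^(-k·10), so k = -ln(0.847)/10 ≈ 0.0166.
(b) Apply k to t = 24: T(24) = 18 + (72)e^(-0.398) ≈ 66.4°C.


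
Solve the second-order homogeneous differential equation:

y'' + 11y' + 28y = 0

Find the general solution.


Characteristic equation: r² + 11r + 28 = 0.
Factor: (r + 4)(r + 7) = 0 ⇒ r = -4, -7 (distinct real).
General solution: y = C₁e^(-4x) + C₂e^(-7x).


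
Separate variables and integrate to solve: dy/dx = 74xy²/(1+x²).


Separate: dy/y² = 74x/(1+x²) dx.
Integrate LHS: ∫ dy/y² = -1/y.
Integrate RHS via u = 1+x²: 37ln(1+x²) + C.
Result: -1/y = 37ln(1+x²) + C.


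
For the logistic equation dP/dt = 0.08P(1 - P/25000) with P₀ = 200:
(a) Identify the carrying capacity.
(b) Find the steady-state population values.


Logistic ODE dP/dt = 0.08P(1 - P/25000) has equilibria where dP/dt = 0, i.e. P = 0 or P = 25000.
The coefficient (1 - P/K) = 0 when P = K, identifying K = 25000 as the carrying capacity.
(a) K = 25000; (b) equilibria P = 0 and P = 25000.


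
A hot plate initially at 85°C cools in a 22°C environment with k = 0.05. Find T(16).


Newton's law: dT/dt = -k(T - T_a) has solution T(t) = T_a + (T₀ - T_a)e^(-kt).
Plug in T_a = 22, T₀ = 85, k = 0.05, t = 16: T(16) = 22 + (63)e^(-0.80) ≈ 50.3°C.


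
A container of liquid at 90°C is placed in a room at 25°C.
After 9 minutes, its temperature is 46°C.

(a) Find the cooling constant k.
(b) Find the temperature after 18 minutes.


Newton's law: T(t) = T_a + (T₀ - T_a)e^(-kt).
(a) Use T(9) = 46: (46 - 25)/(90 - 25) = e^(-k·9), so k = -ln(0.323)/9 ≈ 0.1255.
(b) Apply k to t = 18: T(18) = 25 + (65)e^(-2.260) ≈ 31.8°C.


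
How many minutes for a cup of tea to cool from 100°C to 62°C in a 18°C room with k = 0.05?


From T(t) = T_a + (T₀ - T_a)e^(-kt), set T(t) = 62:
(62 - 18) / (100 - 18) = e^(-0.05t), so t = -ln(0.537)/0.05 ≈ 12.5 minutes.


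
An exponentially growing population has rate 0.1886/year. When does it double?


Exponential growth: P(t) = P₀ e^(0.1886t). Set P(t)/P₀ = 2: e^(0.1886t) = 2.
Solve: t = ln(2)/0.1886 ≈ 3.68 years.


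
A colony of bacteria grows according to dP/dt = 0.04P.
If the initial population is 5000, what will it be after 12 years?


The ODE dP/dt = 0.04P has solution P(t) = P(0)e^(0.04t).
Substitute P(0) = 5000 and t = 12: P(12) = 5000 e^(0.48) ≈ 8080.


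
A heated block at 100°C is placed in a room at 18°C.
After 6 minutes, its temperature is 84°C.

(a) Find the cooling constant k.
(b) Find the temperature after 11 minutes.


Newton's law: T(t) = T_a + (T₀ - T_a)e^(-kt).
(a) Use T(6) = 84: (84 - 18)/(100 - 18) = e^(-k·6), so k = -ln(0.805)/6 ≈ 0.0362.
(b) Apply k to t = 11: T(11) = 18 + (82)e^(-0.398) ≈ 73.1°C.


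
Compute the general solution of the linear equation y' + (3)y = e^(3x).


P(x) = 3 ⇒ μ = e^(3x).
(μ y)' = e^(6x) ⇒ μ y = (1/6)e^(6x) + C.
Divide by μ: y = (1/6)e^(3x) + Ce^(-3x).


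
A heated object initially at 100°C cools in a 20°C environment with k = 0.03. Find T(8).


Newton's law: dT/dt = -k(T - T_a) has solution T(t) = T_a + (T₀ - T_a)e^(-kt).
Plug in T_a = 20, T₀ = 100, k = 0.03, t = 8: T(8) = 20 + (80)e^(-0.24) ≈ 82.9°C.


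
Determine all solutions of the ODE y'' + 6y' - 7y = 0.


Characteristic equation: r² + 6r - 7 = 0.
Factor: (r - 1)(r + 7) = 0 ⇒ r = 1, -7 (distinct real).
General solution: y = C₁e^(x) + C₂e^(-7x).


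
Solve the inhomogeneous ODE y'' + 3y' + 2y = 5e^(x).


Characteristic roots of r² + 3r + 2 = 0 are -1, -2.
y_h = C₁e^(-x) + C₂e^(-2x).
Forcing exponent 1 is not a characteristic root; try y_p = Ae^(x).
Substitute: A·(1 + (3)·1 + (2)) = A·6 = 5, so A = 5/6.
General solution: y = C₁e^(-x) + C₂e^(-2x) + (5/6)e^(x).


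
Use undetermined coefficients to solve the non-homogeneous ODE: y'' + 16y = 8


Homogeneous part: r² + 16 = 0 ⇒ r = ±4i, so y_h = C₁cos(4x) + C₂sin(4x).
Try constant y_p = A; plug in: 16A = 8 ⇒ A = 1/2.
General solution: y = C₁cos(4x) + C₂sin(4x) + 1/2.


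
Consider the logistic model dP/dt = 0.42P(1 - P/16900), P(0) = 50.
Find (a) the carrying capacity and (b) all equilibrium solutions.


Logistic ODE dP/dt = 0.42P(1 - P/16900) has equilibria where dP/dt = 0, i.e. P = 0 or P = 16900.
The coefficient (1 - P/K) = 0 when P = K, identifying K = 16900 as the carrying capacity.
(a) K = 16900; (b) equilibria P = 0 and P = 16900.


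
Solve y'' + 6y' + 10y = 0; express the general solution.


Characteristic equation: r² + 6r + 10 = 0.
Discriminant is negative; roots r = -3 ± 1i (complex conjugate pair).
General solution uses e^(α x)(C₁ cos(β x) + C₂ sin(β x)): y = e^(-3x)(C₁cos(x) + C₂sin(x)).


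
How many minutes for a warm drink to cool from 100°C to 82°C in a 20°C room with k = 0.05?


From T(t) = T_a + (T₀ - T_a)e^(-kt), set T(t) = 82:
(82 - 20) / (100 - 20) = e^(-0.05t), so t = -ln(0.775)/0.05 ≈ 5.1 minutes.


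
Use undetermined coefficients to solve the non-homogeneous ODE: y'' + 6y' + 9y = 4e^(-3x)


Characteristic polynomial (r + 3)² = 0; repeated root r = -3.
y_h = (C₁ + C₂x)e^(-3x). Forcing matches the repeated root (resonance), so try y_p = Ax² e^(-3x).
Substitute and solve for A: 2A = 4, so A = 2.
General solution: y = (C₁ + C₂x + 2x²)e^(-3x).


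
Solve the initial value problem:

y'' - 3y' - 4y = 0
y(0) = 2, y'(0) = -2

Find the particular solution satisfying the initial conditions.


Characteristic roots of r² - 3r - 4 = 0 are -1, 4.
General solution y = c₁ e^(-x) + c₂ e^(4x).
Apply y(0) = 2: c₁ + c₂ = 2. Apply y'(0) = -2: -1 c₁ + 4 c₂ = -2.
Solve: c₁ = 2, c₂ = 0.
Particular solution: y = 2e^(-x) + 0e^(4x).


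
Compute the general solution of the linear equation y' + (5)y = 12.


P(x) = 5, Q(x) = 12; integrating factor μ = e^(5x).
(μ y)' = 12e^(5x) ⇒ μ y = (12/5)e^(5x) + C.
Divide by μ: y = 12/5 + Ce^(-5x).


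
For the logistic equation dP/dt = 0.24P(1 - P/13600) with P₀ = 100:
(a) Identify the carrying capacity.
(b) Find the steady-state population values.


Logistic ODE dP/dt = 0.24P(1 - P/13600) has equilibria where dP/dt = 0, i.e. P = 0 or P = 13600.
The coefficient (1 - P/K) = 0 when P = K, identifying K = 13600 as the carrying capacity.
(a) K = 13600; (b) equilibria P = 0 and P = 13600.


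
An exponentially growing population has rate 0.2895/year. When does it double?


Exponential growth: P(t) = P₀ e^(0.2895t). Set P(t)/P₀ = 2: e^(0.2895t) = 2.
Solve: t = ln(2)/0.2895 ≈ 2.39 years.


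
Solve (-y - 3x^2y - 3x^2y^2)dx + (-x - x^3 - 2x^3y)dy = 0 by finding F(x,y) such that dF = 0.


Check exactness: ∂M/∂y = -1 - 3x^2 - 6x^2y and ∂N/∂x = -1 - 3x^2 - 6x^2y; equal, so the equation is exact.
Integrate M with respect to x (treating y as constant): ∫M dx = -xy - x^3y - x^3y^2 + h(y).
Differentiate w.r.t. y and set equal to N: all terms match, so h'(y) = 0 and h is a constant absorbed into C.
General solution: -xy - x^3y - x^3y^2 = C.


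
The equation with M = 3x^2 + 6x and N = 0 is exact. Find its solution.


Check exactness: ∂M/∂y = 0 and ∂N/∂x = 0; equal, so the equation is exact.
Integrate M with respect to x (treating y as constant): ∫M dx = x^3 + 3x^2 + h(y).
Differentiate w.r.t. y and set equal to N: all terms match, so h'(y) = 0 and h is a constant absorbed into C.
General solution: x^3 + 3x^2 = C.


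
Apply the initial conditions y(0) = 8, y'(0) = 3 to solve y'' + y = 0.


Characteristic roots of r² + 1 = 0 are ±1i, so y = C₁cos(x) + C₂sin(x).
Apply y(0) = 8: C₁ = 8. Differentiate and apply y'(0) = 3: 1·C₂ = 3, so C₂ = 3.
Particular solution: y = 8cos(x) + 3sin(x).


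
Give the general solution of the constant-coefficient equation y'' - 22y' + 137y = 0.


Characteristic equation: r² - 22r + 137 = 0.
Discriminant is negative; roots r = 11 ± 4i (complex conjugate pair).
General solution uses e^(α x)(C₁ cos(β x) + C₂ sin(β x)): y = e^(11x)(C₁cos(4x) + C₂sin(4x)).


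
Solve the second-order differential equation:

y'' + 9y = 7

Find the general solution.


Homogeneous part: r² + 9 = 0 ⇒ r = ±3i, so y_h = C₁cos(3x) + C₂sin(3x).
Try constant y_p = A; plug in: 9A = 7 ⇒ A = 7/9.
General solution: y = C₁cos(3x) + C₂sin(3x) + 7/9.


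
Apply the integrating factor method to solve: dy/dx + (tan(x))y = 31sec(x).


P(x) = tan(x) ⇒ μ = e^(∫tan(x)dx) = sec(x).
(sec(x) y)' = 31sec²(x) ⇒ sec(x) y = 31tan(x) + C.
Multiply by cos(x): y = 31sin(x) + C·cos(x).


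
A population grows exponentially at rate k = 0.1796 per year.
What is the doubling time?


Exponential growth: P(t) = P₀ e^(0.1796t). Set P(t)/P₀ = 2: e^(0.1796t) = 2.
Solve: t = ln(2)/0.1796 ≈ 3.86 years.


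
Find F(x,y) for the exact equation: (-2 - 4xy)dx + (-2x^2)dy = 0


Check exactness: ∂M/∂y = -4x and ∂N/∂x = -4x; equal, so the equation is exact.
Integrate M with respect to x (treating y as constant): ∫M dx = -2x - 2x^2y + h(y).
Differentiate w.r.t. y and set equal to N: all terms match, so h'(y) = 0 and h is a constant absorbed into C.
General solution: -2x - 2x^2y = C.


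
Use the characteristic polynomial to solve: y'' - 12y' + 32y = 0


Characteristic equation: r² - 12r + 32 = 0.
Factor: (r - 8)(r - 4) = 0 ⇒ r = 8, 4 (distinct real).
General solution: y = C₁e^(8x) + C₂e^(4x).


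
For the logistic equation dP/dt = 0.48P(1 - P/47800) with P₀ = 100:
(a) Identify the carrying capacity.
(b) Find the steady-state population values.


Logistic ODE dP/dt = 0.48P(1 - P/47800) has equilibria where dP/dt = 0, i.e. P = 0 or P = 47800.
The coefficient (1 - P/K) = 0 when P = K, identifying K = 47800 as the carrying capacity.
(a) K = 47800; (b) equilibria P = 0 and P = 47800.


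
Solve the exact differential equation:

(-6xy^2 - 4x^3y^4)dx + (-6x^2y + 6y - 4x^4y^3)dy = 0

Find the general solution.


Check exactness: ∂M/∂y = -12xy - 16x^3y^3 and ∂N/∂x = -12xy - 16x^3y^3; equal, so the equation is exact.
Integrate M with respect to x (treating y as constant): ∫M dx = -3x^2y^2 - x^4y^4 + h(y).
Differentiate w.r.t. y and set equal to N: the x-dependent terms already match, leaving h'(y) = 6y. Integrate: h(y) = 3y^2.
So F(x,y) = -3x^2y^2 + 3y^2 - x^4y^4.
General solution: -3x^2y^2 + 3y^2 - x^4y^4 = C.


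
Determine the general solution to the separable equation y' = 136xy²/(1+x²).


Separate: dy/y² = 136x/(1+x²) dx.
Integrate LHS: ∫ dy/y² = -1/y.
Integrate RHS via u = 1+x²: 68ln(1+x²) + C.
Result: -1/y = 68ln(1+x²) + C.


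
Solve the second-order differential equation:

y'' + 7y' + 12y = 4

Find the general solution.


Characteristic roots of r² + 7r + 12 = 0 are -3, -4.
y_h = C₁e^(-3x) + C₂e^(-4x).
Constant forcing; try y_p = A. Then 12A = 4 ⇒ A = 1/3.
General solution: y = C₁e^(-3x) + C₂e^(-4x) + 1/3.


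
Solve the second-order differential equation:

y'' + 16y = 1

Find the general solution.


Homogeneous part: r² + 16 = 0 ⇒ r = ±4i, so y_h = C₁cos(4x) + C₂sin(4x).
Try constant y_p = A; plug in: 16A = 1 ⇒ A = 1/16.
General solution: y = C₁cos(4x) + C₂sin(4x) + 1/16.


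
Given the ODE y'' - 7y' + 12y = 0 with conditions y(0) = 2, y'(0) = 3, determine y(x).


Characteristic roots of r² - 7r + 12 = 0 are 4, 3.
General solution y = c₁ e^(4x) + c₂ e^(3x).
Apply y(0) = 2: c₁ + c₂ = 2. Apply y'(0) = 3: 4 c₁ + 3 c₂ = 3.
Solve: c₁ = -3, c₂ = 5.
Particular solution: y = -3e^(4x) + 5e^(3x).


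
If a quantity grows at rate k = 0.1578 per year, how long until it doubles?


Exponential growth: P(t) = P₀ e^(0.1578t). Set P(t)/P₀ = 2: e^(0.1578t) = 2.
Solve: t = ln(2)/0.1578 ≈ 4.39 years.


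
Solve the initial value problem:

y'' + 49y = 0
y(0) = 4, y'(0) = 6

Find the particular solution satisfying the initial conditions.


Characteristic roots of r² + 49 = 0 are ±7i, so y = C₁cos(7x) + C₂sin(7x).
Apply y(0) = 4: C₁ = 4. Differentiate and apply y'(0) = 6: 7·C₂ = 6, so C₂ = 6/7.
Particular solution: y = 4cos(7x) + (6/7)sin(7x).


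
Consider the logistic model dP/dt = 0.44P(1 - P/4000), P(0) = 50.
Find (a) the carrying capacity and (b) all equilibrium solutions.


Logistic ODE dP/dt = 0.44P(1 - P/4000) has equilibria where dP/dt = 0, i.e. P = 0 or P = 4000.
The coefficient (1 - P/K) = 0 when P = K, identifying K = 4000 as the carrying capacity.
(a) K = 4000; (b) equilibria P = 0 and P = 4000.


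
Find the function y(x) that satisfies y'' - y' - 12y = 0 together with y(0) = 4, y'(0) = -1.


Characteristic roots of r² - r - 12 = 0 are 4, -3.
General solution y = c₁ e^(4x) + c₂ e^(-3x).
Apply y(0) = 4: c₁ + c₂ = 4. Apply y'(0) = -1: 4 c₁ - 3 c₂ = -1.
Solve: c₁ = 11/7, c₂ = 17/7.
Particular solution: y = (11/7)e^(4x) + (17/7)e^(-3x).


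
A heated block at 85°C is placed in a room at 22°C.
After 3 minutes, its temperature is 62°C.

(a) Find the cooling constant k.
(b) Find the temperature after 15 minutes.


Newton's law: T(t) = T_a + (T₀ - T_a)e^(-kt).
(a) Use T(3) = 62: (62 - 22)/(85 - 22) = e^(-k·3), so k = -ln(0.635)/3 ≈ 0.1514.
(b) Apply k to t = 15: T(15) = 22 + (63)e^(-2.271) ≈ 28.5°C.


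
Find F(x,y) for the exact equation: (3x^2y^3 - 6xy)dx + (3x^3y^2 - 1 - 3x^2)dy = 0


Check exactness: ∂M/∂y = 9x^2y^2 - 6x and ∂N/∂x = 9x^2y^2 - 6x; equal, so the equation is exact.
Integrate M with respect to x (treating y as constant): ∫M dx = x^3y^3 - 3x^2y + h(y).
Differentiate w.r.t. y and set equal to N: the x-dependent terms already match, leaving h'(y) = -1. Integrate: h(y) = -y.
So F(x,y) = x^3y^3 - y - 3x^2y.
General solution: x^3y^3 - y - 3x^2y = C.


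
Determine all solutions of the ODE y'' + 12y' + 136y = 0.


Characteristic equation: r² + 12r + 136 = 0.
Discriminant is negative; roots r = -6 ± 10i (complex conjugate pair).
General solution uses e^(α x)(C₁ cos(β x) + C₂ sin(β x)): y = e^(-6x)(C₁cos(10x) + C₂sin(10x)).


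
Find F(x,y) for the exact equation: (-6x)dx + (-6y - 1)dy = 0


Check exactness: ∂M/∂y = 0 and ∂N/∂x = 0; equal, so the equation is exact.
Integrate M with respect to x (treating y as constant): ∫M dx = -3x^2 + h(y).
Differentiate w.r.t. y and set equal to N: the x-dependent terms already match, leaving h'(y) = -6y - 1. Integrate: h(y) = -3y^2 - y.
So F(x,y) = -3y^2 - y - 3x^2.
General solution: -3y^2 - y - 3x^2 = C.


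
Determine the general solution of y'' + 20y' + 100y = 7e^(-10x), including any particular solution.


Characteristic polynomial (r + 10)² = 0; repeated root r = -10.
y_h = (C₁ + C₂x)e^(-10x). Forcing matches the repeated root (resonance), so try y_p = Ax² e^(-10x).
Substitute and solve for A: 2A = 7, so A = 7/2.
General solution: y = (C₁ + C₂x + (7/2)x²)e^(-10x).


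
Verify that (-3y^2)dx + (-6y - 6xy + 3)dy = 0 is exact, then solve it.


Check exactness: ∂M/∂y = -6y and ∂N/∂x = -6y; equal, so the equation is exact.
Integrate M with respect to x (treating y as constant): ∫M dx = -3xy^2 + h(y).
Differentiate w.r.t. y and set equal to N: the x-dependent terms already match, leaving h'(y) = -6y + 3. Integrate: h(y) = -3y^2 + 3y.
So F(x,y) = -3y^2 - 3xy^2 + 3y.
General solution: -3y^2 - 3xy^2 + 3y = C.


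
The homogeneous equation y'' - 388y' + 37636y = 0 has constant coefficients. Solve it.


Characteristic equation: r² - 388r + 37636 = 0, i.e. (r - 194)² = 0.
Repeated root r = 194; include an x factor for the second linearly independent solution.
General solution: y = (C₁ + C₂x)e^(194x).


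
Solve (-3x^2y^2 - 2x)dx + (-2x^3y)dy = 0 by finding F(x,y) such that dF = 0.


Check exactness: ∂M/∂y = -6x^2y and ∂N/∂x = -6x^2y; equal, so the equation is exact.
Integrate M with respect to x (treating y as constant): ∫M dx = -x^3y^2 - x^2 + h(y).
Differentiate w.r.t. y and set equal to N: all terms match, so h'(y) = 0 and h is a constant absorbed into C.
General solution: -x^3y^2 - x^2 = C.


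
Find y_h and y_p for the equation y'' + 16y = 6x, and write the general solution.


Homogeneous: r² + 16 = 0 ⇒ r = ±4i, y_h = C₁cos(4x) + C₂sin(4x).
Polynomial forcing; try y_p = Ax + B. Then y_p'' + 16 y_p = 16(Ax + B) = 6x, so B = 0 and A = 3/8.
General solution: y = C₁cos(4x) + C₂sin(4x) + (3/8)x.


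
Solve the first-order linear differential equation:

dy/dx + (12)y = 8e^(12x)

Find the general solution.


P(x) = 12 ⇒ μ = e^(12x).
(μ y)' = 8e^(24x) ⇒ μ y = (8/24)e^(24x) + C.
Divide by μ: y = (1/3)e^(12x) + Ce^(-12x).


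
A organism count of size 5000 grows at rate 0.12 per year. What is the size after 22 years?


The ODE dP/dt = 0.12P has solution P(t) = P(0)e^(0.12t).
Substitute P(0) = 5000 and t = 22: P(22) = 5000 e^(2.64) ≈ 70066.


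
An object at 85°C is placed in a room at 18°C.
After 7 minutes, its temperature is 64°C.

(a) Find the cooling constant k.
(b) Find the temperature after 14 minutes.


Newton's law: T(t) = T_a + (T₀ - T_a)e^(-kt).
(a) Use T(7) = 64: (64 - 18)/(85 - 18) = e^(-k·7), so k = -ln(0.687)/7 ≈ 0.0537.
(b) Apply k to t = 14: T(14) = 18 + (67)e^(-0.752) ≈ 49.6°C.


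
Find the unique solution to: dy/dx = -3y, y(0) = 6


General solution of y' = -3y is y = Ce^(-3x).
Apply y(0) = 6: C = 6.
Particular solution: y = 6e^(-3x).


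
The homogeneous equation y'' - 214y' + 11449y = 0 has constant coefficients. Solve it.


Characteristic equation: r² - 214r + 11449 = 0, i.e. (r - 107)² = 0.
Repeated root r = 107; include an x factor for the second linearly independent solution.
General solution: y = (C₁ + C₂x)e^(107x).


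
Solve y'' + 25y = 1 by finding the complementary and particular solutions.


Homogeneous part: r² + 25 = 0 ⇒ r = ±5i, so y_h = C₁cos(5x) + C₂sin(5x).
Try constant y_p = A; plug in: 25A = 1 ⇒ A = 1/25.
General solution: y = C₁cos(5x) + C₂sin(5x) + 1/25.


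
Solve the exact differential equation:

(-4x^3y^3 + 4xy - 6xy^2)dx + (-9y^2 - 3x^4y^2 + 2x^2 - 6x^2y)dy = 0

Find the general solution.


Check exactness: ∂M/∂y = -12x^3y^2 + 4x - 12xy and ∂N/∂x = -12x^3y^2 + 4x - 12xy; equal, so the equation is exact.
Integrate M with respect to x (treating y as constant): ∫M dx = -x^4y^3 + 2x^2y - 3x^2y^2 + h(y).
Differentiate w.r.t. y and set equal to N: the x-dependent terms already match, leaving h'(y) = -9y^2. Integrate: h(y) = -3y^3.
So F(x,y) = -3y^3 - x^4y^3 + 2x^2y - 3x^2y^2.
General solution: -3y^3 - x^4y^3 + 2x^2y - 3x^2y^2 = C.


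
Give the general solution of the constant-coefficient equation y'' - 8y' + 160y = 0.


Characteristic equation: r² - 8r + 160 = 0.
Discriminant is negative; roots r = 4 ± 12i (complex conjugate pair).
General solution uses e^(α x)(C₁ cos(β x) + C₂ sin(β x)): y = e^(4x)(C₁cos(12x) + C₂sin(12x)).


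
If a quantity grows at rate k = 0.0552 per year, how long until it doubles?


Exponential growth: P(t) = P₀ e^(0.0552t). Set P(t)/P₀ = 2: e^(0.0552t) = 2.
Solve: t = ln(2)/0.0552 ≈ 12.56 years.


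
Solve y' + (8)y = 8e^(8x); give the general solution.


P(x) = 8 ⇒ μ = e^(8x).
(μ y)' = 8e^(16x) ⇒ μ y = (8/16)e^(16x) + C.
Divide by μ: y = (1/2)e^(8x) + Ce^(-8x).


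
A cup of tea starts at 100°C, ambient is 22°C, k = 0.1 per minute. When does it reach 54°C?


From T(t) = T_a + (T₀ - T_a)e^(-kt), set T(t) = 54:
(54 - 22) / (100 - 22) = e^(-0.1t), so t = -ln(0.410)/0.1 ≈ 8.9 minutes.


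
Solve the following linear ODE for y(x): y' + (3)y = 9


P(x) = 3, Q(x) = 9; integrating factor μ = e^(3x).
(μ y)' = 9e^(3x) ⇒ μ y = 3e^(3x) + C.
Divide by μ: y = 3 + Ce^(-3x).


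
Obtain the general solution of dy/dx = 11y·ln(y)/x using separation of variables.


Separate: dy/[y ln(y)] = 11 dx/x.
Substitute u = ln(y): du/u = 11 dx/x.
Integrate: ln|ln(y)| = 11ln|x| + C₀, hence ln(y) = C·x^11.


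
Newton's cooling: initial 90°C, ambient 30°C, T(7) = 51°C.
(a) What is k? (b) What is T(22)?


Newton's law: T(t) = T_a + (T₀ - T_a)e^(-kt).
(a) Use T(7) = 51: (51 - 30)/(90 - 30) = e^(-k·7), so k = -ln(0.350)/7 ≈ 0.1500.
(b) Apply k to t = 22: T(22) = 30 + (60)e^(-3.299) ≈ 32.2°C.


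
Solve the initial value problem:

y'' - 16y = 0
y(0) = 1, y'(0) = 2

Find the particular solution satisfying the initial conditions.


Characteristic roots of r² - 16 = 0 are 4, -4.
General solution y = c₁ e^(4x) + c₂ e^(-4x).
Apply y(0) = 1: c₁ + c₂ = 1. Apply y'(0) = 2: 4 c₁ - 4 c₂ = 2.
Solve: c₁ = 3/4, c₂ = 1/4.
Particular solution: y = (3/4)e^(4x) + (1/4)e^(-4x).


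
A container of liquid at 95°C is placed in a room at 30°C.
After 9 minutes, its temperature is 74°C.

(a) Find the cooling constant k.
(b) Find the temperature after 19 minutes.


Newton's law: T(t) = T_a + (T₀ - T_a)e^(-kt).
(a) Use T(9) = 74: (74 - 30)/(95 - 30) = e^(-k·9), so k = -ln(0.677)/9 ≈ 0.0434.
(b) Apply k to t = 19: T(19) = 30 + (65)e^(-0.824) ≈ 58.5°C.


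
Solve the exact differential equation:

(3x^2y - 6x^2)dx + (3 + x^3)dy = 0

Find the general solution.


Check exactness: ∂M/∂y = 3x^2 and ∂N/∂x = 3x^2; equal, so the equation is exact.
Integrate M with respect to x (treating y as constant): ∫M dx = x^3y - 2x^3 + h(y).
Differentiate w.r.t. y and set equal to N: the x-dependent terms already match, leaving h'(y) = 3. Integrate: h(y) = 3y.
So F(x,y) = 3y + x^3y - 2x^3.
General solution: 3y + x^3y - 2x^3 = C.


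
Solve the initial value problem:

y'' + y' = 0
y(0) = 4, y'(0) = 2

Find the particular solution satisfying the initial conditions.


Characteristic roots of r² + r = 0 are 0, -1.
General solution y = c₁ + c₂ e^(-x).
Apply y(0) = 4: c₁ + c₂ = 4. Apply y'(0) = 2: 0 c₁ - 1 c₂ = 2.
Solve: c₁ = 6, c₂ = -2.
Particular solution: y = 6 - 2e^(-x).


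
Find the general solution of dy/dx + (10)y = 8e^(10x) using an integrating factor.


P(x) = 10 ⇒ μ = e^(10x).
(μ y)' = 8e^(20x) ⇒ μ y = (8/20)e^(20x) + C.
Divide by μ: y = (2/5)e^(10x) + Ce^(-10x).


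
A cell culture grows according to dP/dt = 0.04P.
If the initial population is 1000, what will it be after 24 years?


The ODE dP/dt = 0.04P has solution P(t) = P(0)e^(0.04t).
Substitute P(0) = 1000 and t = 24: P(24) = 1000 e^(0.96) ≈ 2612.


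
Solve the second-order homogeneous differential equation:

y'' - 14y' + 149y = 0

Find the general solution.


Characteristic equation: r² - 14r + 149 = 0.
Discriminant is negative; roots r = 7 ± 10i (complex conjugate pair).
General solution uses e^(α x)(C₁ cos(β x) + C₂ sin(β x)): y = e^(7x)(C₁cos(10x) + C₂sin(10x)).


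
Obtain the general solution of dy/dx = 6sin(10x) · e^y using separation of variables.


Separate: e^(-y) dy = 6sin(10x) dx.
Integrate: -e^(-y) = -(3/5)cos(10x) + C₀.
Rearrange: e^(-y) = (3/5)cos(10x) + C.


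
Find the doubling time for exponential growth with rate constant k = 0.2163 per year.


Exponential growth: P(t) = P₀ e^(0.2163t). Set P(t)/P₀ = 2: e^(0.2163t) = 2.
Solve: t = ln(2)/0.2163 ≈ 3.20 years.


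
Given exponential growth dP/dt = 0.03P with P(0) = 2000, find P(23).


The ODE dP/dt = 0.03P has solution P(t) = P(0)e^(0.03t).
Substitute P(0) = 2000 and t = 23: P(23) = 2000 e^(0.69) ≈ 3987.


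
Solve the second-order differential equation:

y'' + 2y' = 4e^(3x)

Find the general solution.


Characteristic roots of r² + 2r = 0 are -2, 0.
y_h = C₁e^(-2x) + C₂.
Forcing exponent 3 is not a characteristic root; try y_p = Ae^(3x).
Substitute: A·(9 + (2)·3 + (0)) = A·15 = 4, so A = 4/15.
General solution: y = C₁e^(-2x) + C₂ + (4/15)e^(3x).


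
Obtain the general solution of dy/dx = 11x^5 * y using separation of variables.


Separate variables: dy/y = 11x^5 dx.
Integrate: ln|y| = (11/6)x^6 + C₀.
Exponentiate: y = Ce^((11/6)x^6).


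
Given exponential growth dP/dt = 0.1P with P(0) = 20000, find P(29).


The ODE dP/dt = 0.1P has solution P(t) = P(0)e^(0.1t).
Substitute P(0) = 20000 and t = 29: P(29) = 20000 e^(2.90) ≈ 363483.


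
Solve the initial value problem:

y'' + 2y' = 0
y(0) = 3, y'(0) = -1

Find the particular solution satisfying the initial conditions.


Characteristic roots of r² + 2r = 0 are 0, -2.
General solution y = c₁ + c₂ e^(-2x).
Apply y(0) = 3: c₁ + c₂ = 3. Apply y'(0) = -1: 0 c₁ - 2 c₂ = -1.
Solve: c₁ = 5/2, c₂ = 1/2.
Particular solution: y = 5/2 + (1/2)e^(-2x).


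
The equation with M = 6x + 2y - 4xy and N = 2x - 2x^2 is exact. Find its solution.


Check exactness: ∂M/∂y = 2 - 4x and ∂N/∂x = 2 - 4x; equal, so the equation is exact.
Integrate M with respect to x (treating y as constant): ∫M dx = 3x^2 + 2xy - 2x^2y + h(y).
Differentiate w.r.t. y and set equal to N: all terms match, so h'(y) = 0 and h is a constant absorbed into C.
General solution: 3x^2 + 2xy - 2x^2y = C.


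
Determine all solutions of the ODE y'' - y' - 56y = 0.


Characteristic equation: r² - r - 56 = 0.
Factor: (r + 7)(r - 8) = 0 ⇒ r = -7, 8 (distinct real).
General solution: y = C₁e^(-7x) + C₂e^(8x).


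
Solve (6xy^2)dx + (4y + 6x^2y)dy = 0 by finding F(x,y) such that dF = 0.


Check exactness: ∂M/∂y = 12xy and ∂N/∂x = 12xy; equal, so the equation is exact.
Integrate M with respect to x (treating y as constant): ∫M dx = 3x^2y^2 + h(y).
Differentiate w.r.t. y and set equal to N: the x-dependent terms already match, leaving h'(y) = 4y. Integrate: h(y) = 2y^2.
So F(x,y) = 2y^2 + 3x^2y^2.
General solution: 2y^2 + 3x^2y^2 = C.


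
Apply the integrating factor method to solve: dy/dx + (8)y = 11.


P(x) = 8, Q(x) = 11; integrating factor μ = e^(8x).
(μ y)' = 11e^(8x) ⇒ μ y = (11/8)e^(8x) + C.
Divide by μ: y = 11/8 + Ce^(-8x).


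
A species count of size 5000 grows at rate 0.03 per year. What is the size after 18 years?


The ODE dP/dt = 0.03P has solution P(t) = P(0)e^(0.03t).
Substitute P(0) = 5000 and t = 18: P(18) = 5000 e^(0.54) ≈ 8580.


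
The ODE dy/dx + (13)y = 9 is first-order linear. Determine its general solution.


P(x) = 13, Q(x) = 9; integrating factor μ = e^(13x).
(μ y)' = 9e^(13x) ⇒ μ y = (9/13)e^(13x) + C.
Divide by μ: y = 9/13 + Ce^(-13x).


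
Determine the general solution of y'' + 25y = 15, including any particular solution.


Homogeneous part: r² + 25 = 0 ⇒ r = ±5i, so y_h = C₁cos(5x) + C₂sin(5x).
Try constant y_p = A; plug in: 25A = 15 ⇒ A = 3/5.
General solution: y = C₁cos(5x) + C₂sin(5x) + 3/5.


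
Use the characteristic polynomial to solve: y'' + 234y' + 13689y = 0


Characteristic equation: r² + 234r + 13689 = 0, i.e. (r + 117)² = 0.
Repeated root r = -117; include an x factor for the second linearly independent solution.
General solution: y = (C₁ + C₂x)e^(-117x).


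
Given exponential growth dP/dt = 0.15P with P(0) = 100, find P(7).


The ODE dP/dt = 0.15P has solution P(t) = P(0)e^(0.15t).
Substitute P(0) = 100 and t = 7: P(7) = 100 e^(1.05) ≈ 286.


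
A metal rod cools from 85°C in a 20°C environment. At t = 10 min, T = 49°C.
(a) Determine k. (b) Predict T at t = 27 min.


Newton's law: T(t) = T_a + (T₀ - T_a)e^(-kt).
(a) Use T(10) = 49: (49 - 20)/(85 - 20) = e^(-k·10), so k = -ln(0.446)/10 ≈ 0.0807.
(b) Apply k to t = 27: T(27) = 20 + (65)e^(-2.179) ≈ 27.4°C.


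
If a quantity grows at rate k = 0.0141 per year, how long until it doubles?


Exponential growth: P(t) = P₀ e^(0.0141t). Set P(t)/P₀ = 2: e^(0.0141t) = 2.
Solve: t = ln(2)/0.0141 ≈ 49.16 years.


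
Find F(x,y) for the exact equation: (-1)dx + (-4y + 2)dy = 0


Check exactness: ∂M/∂y = 0 and ∂N/∂x = 0; equal, so the equation is exact.
Integrate M with respect to x (treating y as constant): ∫M dx = -x + h(y).
Differentiate w.r.t. y and set equal to N: the x-dependent terms already match, leaving h'(y) = -4y + 2. Integrate: h(y) = -2y^2 + 2y.
So F(x,y) = -2y^2 - x + 2y.
General solution: -2y^2 - x + 2y = C.


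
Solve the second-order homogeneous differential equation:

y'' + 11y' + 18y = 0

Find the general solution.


Characteristic equation: r² + 11r + 18 = 0.
Factor: (r + 9)(r + 2) = 0 ⇒ r = -9, -2 (distinct real).
General solution: y = C₁e^(-9x) + C₂e^(-2x).


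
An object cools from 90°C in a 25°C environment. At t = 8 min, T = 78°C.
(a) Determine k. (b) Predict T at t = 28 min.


Newton's law: T(t) = T_a + (T₀ - T_a)e^(-kt).
(a) Use T(8) = 78: (78 - 25)/(90 - 25) = e^(-k·8), so k = -ln(0.815)/8 ≈ 0.0255.
(b) Apply k to t = 28: T(28) = 25 + (65)e^(-0.714) ≈ 56.8°C.


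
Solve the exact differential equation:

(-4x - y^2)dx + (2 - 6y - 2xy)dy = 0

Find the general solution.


Check exactness: ∂M/∂y = -2y and ∂N/∂x = -2y; equal, so the equation is exact.
Integrate M with respect to x (treating y as constant): ∫M dx = -2x^2 - xy^2 + h(y).
Differentiate w.r.t. y and set equal to N: the x-dependent terms already match, leaving h'(y) = 2 - 6y. Integrate: h(y) = 2y - 3y^2.
So F(x,y) = -2x^2 + 2y - 3y^2 - xy^2.
General solution: -2x^2 + 2y - 3y^2 - xy^2 = C.


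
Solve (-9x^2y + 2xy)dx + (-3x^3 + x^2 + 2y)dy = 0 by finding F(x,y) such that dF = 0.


Check exactness: ∂M/∂y = -9x^2 + 2x and ∂N/∂x = -9x^2 + 2x; equal, so the equation is exact.
Integrate M with respect to x (treating y as constant): ∫M dx = -3x^3y + x^2y + h(y).
Differentiate w.r.t. y and set equal to N: the x-dependent terms already match, leaving h'(y) = 2y. Integrate: h(y) = y^2.
So F(x,y) = -3x^3y + x^2y + y^2.
General solution: -3x^3y + x^2y + y^2 = C.


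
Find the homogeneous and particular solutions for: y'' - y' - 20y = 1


Characteristic roots of r² - r - 20 = 0 are -4, 5.
y_h = C₁e^(-4x) + C₂e^(5x).
Forcing exponent 0 is not a characteristic root; try y_p = A.
Substitute: A·(0 + (-1)·0 + (-20)) = A·-20 = 1, so A = -1/20.
General solution: y = C₁e^(-4x) + C₂e^(5x) - 1/20.


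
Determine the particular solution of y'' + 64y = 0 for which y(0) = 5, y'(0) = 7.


Characteristic roots of r² + 64 = 0 are ±8i, so y = C₁cos(8x) + C₂sin(8x).
Apply y(0) = 5: C₁ = 5. Differentiate and apply y'(0) = 7: 8·C₂ = 7, so C₂ = 7/8.
Particular solution: y = 5cos(8x) + (7/8)sin(8x).


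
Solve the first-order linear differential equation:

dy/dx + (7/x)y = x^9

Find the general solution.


P(x) = 7/x ⇒ μ = x^7.
(x^7 y)' = x^7·x^9 = x^16.
Integrate: x^7 y = x^17/(17) + C.
Solve for y: y = (1/17)x^10 + C/x^7.


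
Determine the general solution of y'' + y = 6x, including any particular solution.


Homogeneous: r² + 1 = 0 ⇒ r = ±1i, y_h = C₁cos(x) + C₂sin(x).
Polynomial forcing; try y_p = Ax + B. Then y_p'' + 1 y_p = 1(Ax + B) = 6x, so B = 0 and A = 6.
General solution: y = C₁cos(x) + C₂sin(x) + 6x.


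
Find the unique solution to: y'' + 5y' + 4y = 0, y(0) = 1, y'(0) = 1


Characteristic roots of r² + 5r + 4 = 0 are -4, -1.
General solution y = c₁ e^(-4x) + c₂ e^(-x).
Apply y(0) = 1: c₁ + c₂ = 1. Apply y'(0) = 1: -4 c₁ - 1 c₂ = 1.
Solve: c₁ = -2/3, c₂ = 5/3.
Particular solution: y = -(2/3)e^(-4x) + (5/3)e^(-x).


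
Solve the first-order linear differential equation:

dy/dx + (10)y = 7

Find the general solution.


P(x) = 10, Q(x) = 7; integrating factor μ = e^(10x).
(μ y)' = 7e^(10x) ⇒ μ y = (7/10)e^(10x) + C.
Divide by μ: y = 7/10 + Ce^(-10x).


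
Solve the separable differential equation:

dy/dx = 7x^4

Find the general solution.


Integrate both sides with respect to x: y = ∫ 7x^4 dx = (7/5)x^5 + C.


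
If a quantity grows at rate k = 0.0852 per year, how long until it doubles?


Exponential growth: P(t) = P₀ e^(0.0852t). Set P(t)/P₀ = 2: e^(0.0852t) = 2.
Solve: t = ln(2)/0.0852 ≈ 8.14 years.


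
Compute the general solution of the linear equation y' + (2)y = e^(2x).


P(x) = 2 ⇒ μ = e^(2x).
(μ y)' = e^(4x) ⇒ μ y = (1/4)e^(4x) + C.
Divide by μ: y = (1/4)e^(2x) + Ce^(-2x).


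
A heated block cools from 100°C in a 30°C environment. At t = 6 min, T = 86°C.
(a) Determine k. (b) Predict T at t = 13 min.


Newton's law: T(t) = T_a + (T₀ - T_a)e^(-kt).
(a) Use T(6) = 86: (86 - 30)/(100 - 30) = e^(-k·6), so k = -ln(0.800)/6 ≈ 0.0372.
(b) Apply k to t = 13: T(13) = 30 + (70)e^(-0.483) ≈ 73.2°C.


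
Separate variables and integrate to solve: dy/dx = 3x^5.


Integrate both sides with respect to x: y = ∫ 3x^5 dx = (1/2)x^6 + C.


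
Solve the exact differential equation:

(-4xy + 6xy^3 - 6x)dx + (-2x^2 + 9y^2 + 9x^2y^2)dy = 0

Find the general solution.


Check exactness: ∂M/∂y = -4x + 18xy^2 and ∂N/∂x = -4x + 18xy^2; equal, so the equation is exact.
Integrate M with respect to x (treating y as constant): ∫M dx = -2x^2y + 3x^2y^3 - 3x^2 + h(y).
Differentiate w.r.t. y and set equal to N: the x-dependent terms already match, leaving h'(y) = 9y^2. Integrate: h(y) = 3y^3.
So F(x,y) = -2x^2y + 3y^3 + 3x^2y^3 - 3x^2.
General solution: -2x^2y + 3y^3 + 3x^2y^3 - 3x^2 = C.


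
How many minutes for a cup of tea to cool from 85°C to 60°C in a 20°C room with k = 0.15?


From T(t) = T_a + (T₀ - T_a)e^(-kt), set T(t) = 60:
(60 - 20) / (85 - 20) = e^(-0.15t), so t = -ln(0.615)/0.15 ≈ 3.2 minutes.


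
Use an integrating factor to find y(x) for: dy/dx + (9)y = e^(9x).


P(x) = 9 ⇒ μ = e^(9x).
(μ y)' = e^(18x) ⇒ μ y = (1/18)e^(18x) + C.
Divide by μ: y = (1/18)e^(9x) + Ce^(-9x).


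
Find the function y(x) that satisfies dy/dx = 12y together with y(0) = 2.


General solution of y' = 12y is y = Ce^(12x).
Apply y(0) = 2: C = 2.
Particular solution: y = 2e^(12x).


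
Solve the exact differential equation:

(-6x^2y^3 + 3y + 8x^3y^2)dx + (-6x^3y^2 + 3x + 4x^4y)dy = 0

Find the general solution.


Check exactness: ∂M/∂y = -18x^2y^2 + 3 + 16x^3y and ∂N/∂x = -18x^2y^2 + 3 + 16x^3y; equal, so the equation is exact.
Integrate M with respect to x (treating y as constant): ∫M dx = -2x^3y^3 + 3xy + 2x^4y^2 + h(y).
Differentiate w.r.t. y and set equal to N: all terms match, so h'(y) = 0 and h is a constant absorbed into C.
General solution: -2x^3y^3 + 3xy + 2x^4y^2 = C.


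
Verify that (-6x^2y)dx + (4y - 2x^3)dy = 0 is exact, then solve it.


Check exactness: ∂M/∂y = -6x^2 and ∂N/∂x = -6x^2; equal, so the equation is exact.
Integrate M with respect to x (treating y as constant): ∫M dx = -2x^3y + h(y).
Differentiate w.r.t. y and set equal to N: the x-dependent terms already match, leaving h'(y) = 4y. Integrate: h(y) = 2y^2.
So F(x,y) = 2y^2 - 2x^3y.
General solution: 2y^2 - 2x^3y = C.


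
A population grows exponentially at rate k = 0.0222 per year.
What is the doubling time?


Exponential growth: P(t) = P₀ e^(0.0222t). Set P(t)/P₀ = 2: e^(0.0222t) = 2.
Solve: t = ln(2)/0.0222 ≈ 31.22 years.


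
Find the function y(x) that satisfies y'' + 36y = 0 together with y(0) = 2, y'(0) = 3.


Characteristic roots of r² + 36 = 0 are ±6i, so y = C₁cos(6x) + C₂sin(6x).
Apply y(0) = 2: C₁ = 2. Differentiate and apply y'(0) = 3: 6·C₂ = 3, so C₂ = 1/2.
Particular solution: y = 2cos(6x) + (1/2)sin(6x).


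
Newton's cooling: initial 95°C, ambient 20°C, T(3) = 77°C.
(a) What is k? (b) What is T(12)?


Newton's law: T(t) = T_a + (T₀ - T_a)e^(-kt).
(a) Use T(3) = 77: (77 - 20)/(95 - 20) = e^(-k·3), so k = -ln(0.760)/3 ≈ 0.0915.
(b) Apply k to t = 12: T(12) = 20 + (75)e^(-1.098) ≈ 45.0°C.


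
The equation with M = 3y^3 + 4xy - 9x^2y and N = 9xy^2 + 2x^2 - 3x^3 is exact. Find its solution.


Check exactness: ∂M/∂y = 9y^2 + 4x - 9x^2 and ∂N/∂x = 9y^2 + 4x - 9x^2; equal, so the equation is exact.
Integrate M with respect to x (treating y as constant): ∫M dx = 3xy^3 + 2x^2y - 3x^3y + h(y).
Differentiate w.r.t. y and set equal to N: all terms match, so h'(y) = 0 and h is a constant absorbed into C.
General solution: 3xy^3 + 2x^2y - 3x^3y = C.


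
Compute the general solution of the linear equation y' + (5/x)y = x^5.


P(x) = 5/x ⇒ μ = x^5.
(x^5 y)' = x^5·x^5 = x^10.
Integrate: x^5 y = x^11/(11) + C.
Solve for y: y = (1/11)x^6 + C/x^5.


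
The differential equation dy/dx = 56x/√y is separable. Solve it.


Separate: √y dy = 56x dx.
Integrate: (2/3)y^(3/2) = 28x² + C.


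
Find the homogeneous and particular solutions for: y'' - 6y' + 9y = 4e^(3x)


Characteristic polynomial (r - 3)² = 0; repeated root r = 3.
y_h = (C₁ + C₂x)e^(3x). Forcing matches the repeated root (resonance), so try y_p = Ax² e^(3x).
Substitute and solve for A: 2A = 4, so A = 2.
General solution: y = (C₁ + C₂x + 2x²)e^(3x).


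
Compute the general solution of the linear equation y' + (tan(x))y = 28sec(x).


P(x) = tan(x) ⇒ μ = e^(∫tan(x)dx) = sec(x).
(sec(x) y)' = 28sec²(x) ⇒ sec(x) y = 28tan(x) + C.
Multiply by cos(x): y = 28sin(x) + C·cos(x).


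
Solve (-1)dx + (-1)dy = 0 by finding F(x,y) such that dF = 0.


Check exactness: ∂M/∂y = 0 and ∂N/∂x = 0; equal, so the equation is exact.
Integrate M with respect to x (treating y as constant): ∫M dx = -x + h(y).
Differentiate w.r.t. y and set equal to N: the x-dependent terms already match, leaving h'(y) = -1. Integrate: h(y) = -y.
So F(x,y) = -x - y.
General solution: -x - y = C.


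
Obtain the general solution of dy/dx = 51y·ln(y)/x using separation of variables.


Separate: dy/[y ln(y)] = 51 dx/x.
Substitute u = ln(y): du/u = 51 dx/x.
Integrate: ln|ln(y)| = 51ln|x| + C₀, hence ln(y) = C·x^51.


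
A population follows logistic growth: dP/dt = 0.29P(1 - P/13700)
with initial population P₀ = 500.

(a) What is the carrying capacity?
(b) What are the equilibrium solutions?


Logistic ODE dP/dt = 0.29P(1 - P/13700) has equilibria where dP/dt = 0, i.e. P = 0 or P = 13700.
The coefficient (1 - P/K) = 0 when P = K, identifying K = 13700 as the carrying capacity.
(a) K = 13700; (b) equilibria P = 0 and P = 13700.


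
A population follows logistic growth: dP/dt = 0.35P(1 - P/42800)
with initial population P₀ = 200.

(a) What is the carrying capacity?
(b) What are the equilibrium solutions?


Logistic ODE dP/dt = 0.35P(1 - P/42800) has equilibria where dP/dt = 0, i.e. P = 0 or P = 42800.
The coefficient (1 - P/K) = 0 when P = K, identifying K = 42800 as the carrying capacity.
(a) K = 42800; (b) equilibria P = 0 and P = 42800.
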